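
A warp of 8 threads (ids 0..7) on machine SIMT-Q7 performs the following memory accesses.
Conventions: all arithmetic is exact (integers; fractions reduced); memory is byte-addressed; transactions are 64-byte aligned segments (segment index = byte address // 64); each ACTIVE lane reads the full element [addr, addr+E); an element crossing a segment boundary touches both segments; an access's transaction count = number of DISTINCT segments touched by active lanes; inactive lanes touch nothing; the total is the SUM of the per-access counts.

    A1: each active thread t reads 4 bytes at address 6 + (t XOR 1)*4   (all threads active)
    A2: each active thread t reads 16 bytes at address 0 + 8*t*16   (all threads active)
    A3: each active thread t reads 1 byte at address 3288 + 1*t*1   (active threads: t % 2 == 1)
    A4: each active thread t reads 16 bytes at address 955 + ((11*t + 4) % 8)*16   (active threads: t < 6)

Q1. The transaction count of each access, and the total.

A1: 1 transaction
A2: 8 transactions
A3: 1 transaction
A4: 3 transactions

Answer: 1,8,1,3; total 13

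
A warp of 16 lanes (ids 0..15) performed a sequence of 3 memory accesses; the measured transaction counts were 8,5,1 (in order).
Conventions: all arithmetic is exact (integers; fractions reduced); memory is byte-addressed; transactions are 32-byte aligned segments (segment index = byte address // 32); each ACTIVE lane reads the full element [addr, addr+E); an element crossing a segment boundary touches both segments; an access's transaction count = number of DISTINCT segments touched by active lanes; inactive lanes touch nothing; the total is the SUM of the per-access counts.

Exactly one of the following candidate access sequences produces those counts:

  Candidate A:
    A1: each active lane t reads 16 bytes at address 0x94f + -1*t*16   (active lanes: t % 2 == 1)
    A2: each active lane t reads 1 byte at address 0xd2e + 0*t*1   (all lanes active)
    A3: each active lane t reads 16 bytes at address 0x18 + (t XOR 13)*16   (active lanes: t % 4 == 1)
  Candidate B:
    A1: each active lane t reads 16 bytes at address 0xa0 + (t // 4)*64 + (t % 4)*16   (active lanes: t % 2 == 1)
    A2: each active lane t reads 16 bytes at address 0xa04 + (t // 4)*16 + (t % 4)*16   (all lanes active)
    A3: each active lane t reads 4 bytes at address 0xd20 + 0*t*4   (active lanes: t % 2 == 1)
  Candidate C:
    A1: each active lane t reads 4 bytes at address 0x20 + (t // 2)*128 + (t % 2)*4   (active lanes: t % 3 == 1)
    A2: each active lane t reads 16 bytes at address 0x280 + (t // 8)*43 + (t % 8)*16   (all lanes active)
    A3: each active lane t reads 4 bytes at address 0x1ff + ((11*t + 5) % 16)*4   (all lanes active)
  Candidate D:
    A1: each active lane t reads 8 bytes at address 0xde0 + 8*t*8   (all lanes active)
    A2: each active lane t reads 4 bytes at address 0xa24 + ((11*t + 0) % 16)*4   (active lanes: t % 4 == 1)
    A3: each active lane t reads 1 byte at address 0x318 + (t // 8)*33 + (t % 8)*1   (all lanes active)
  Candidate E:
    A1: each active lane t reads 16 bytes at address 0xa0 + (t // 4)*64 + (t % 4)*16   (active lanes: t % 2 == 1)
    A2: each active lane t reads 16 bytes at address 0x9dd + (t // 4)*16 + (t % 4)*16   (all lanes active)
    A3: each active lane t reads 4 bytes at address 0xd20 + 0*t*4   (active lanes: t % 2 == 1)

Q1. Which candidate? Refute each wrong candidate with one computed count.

A: A1 gives 9 transactions, not 8
B: A2 gives 4 transactions, not 5
C: A1 gives 5 transactions, not 8
D: A1 gives 16 transactions, not 8
E: all counts match (8,5,1)

Answer: E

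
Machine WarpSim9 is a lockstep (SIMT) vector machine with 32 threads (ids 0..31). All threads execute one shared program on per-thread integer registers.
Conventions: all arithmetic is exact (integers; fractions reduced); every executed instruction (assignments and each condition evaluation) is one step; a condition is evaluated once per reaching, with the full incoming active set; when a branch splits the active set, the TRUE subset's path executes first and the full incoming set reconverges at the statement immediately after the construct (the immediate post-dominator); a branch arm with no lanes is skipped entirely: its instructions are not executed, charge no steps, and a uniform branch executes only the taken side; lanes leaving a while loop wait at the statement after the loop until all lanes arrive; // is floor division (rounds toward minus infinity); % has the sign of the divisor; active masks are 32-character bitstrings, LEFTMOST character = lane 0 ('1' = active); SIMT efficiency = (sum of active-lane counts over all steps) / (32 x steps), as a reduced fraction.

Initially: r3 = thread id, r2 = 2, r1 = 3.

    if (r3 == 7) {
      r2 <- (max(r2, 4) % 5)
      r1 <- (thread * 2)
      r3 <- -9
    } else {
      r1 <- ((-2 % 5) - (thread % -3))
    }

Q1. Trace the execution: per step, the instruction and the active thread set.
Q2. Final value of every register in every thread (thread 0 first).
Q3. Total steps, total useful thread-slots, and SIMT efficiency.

step 0: eval (r3 == 7)               11111111111111111111111111111111
step 1: r2 <- (max(r2, 4) % 5)       00000001000000000000000000000000
step 2: r1 <- (thread * 2)           00000001000000000000000000000000
step 3: r3 <- -9                     00000001000000000000000000000000
step 4: r1 <- ((-2 % 5) - (thread % -3)) 11111110111111111111111111111111

Answer: 5 steps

r3: 0,1,2,3,4,5,6,-9,8,9,10,11,12,13,14,15,16,17,18,19,20,21,22,23,24,25,26,27,28,29,30,31
r2: 2,2,2,2,2,2,2,4,2,2,2,2,2,2,2,2,2,2,2,2,2,2,2,2,2,2,2,2,2,2,2,2
r1: 3,5,4,3,5,4,3,14,4,3,5,4,3,5,4,3,5,4,3,5,4,3,5,4,3,5,4,3,5,4,3,5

steps = 5; useful = 66; efficiency = 66/160 = 33/80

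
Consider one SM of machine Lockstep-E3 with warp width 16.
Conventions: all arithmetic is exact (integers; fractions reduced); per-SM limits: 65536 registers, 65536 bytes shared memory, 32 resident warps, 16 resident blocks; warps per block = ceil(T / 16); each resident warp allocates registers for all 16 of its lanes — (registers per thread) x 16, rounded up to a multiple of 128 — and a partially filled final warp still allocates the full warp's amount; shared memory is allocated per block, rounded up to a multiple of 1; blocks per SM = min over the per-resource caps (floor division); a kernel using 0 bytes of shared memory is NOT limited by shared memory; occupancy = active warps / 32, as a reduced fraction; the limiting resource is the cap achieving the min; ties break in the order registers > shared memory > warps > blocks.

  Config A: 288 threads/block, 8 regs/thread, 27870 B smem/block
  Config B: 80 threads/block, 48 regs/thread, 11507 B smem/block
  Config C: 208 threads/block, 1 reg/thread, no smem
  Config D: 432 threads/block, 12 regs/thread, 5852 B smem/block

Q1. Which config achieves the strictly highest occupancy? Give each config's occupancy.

occupancies: A 9/16, B 25/32, C 13/16, D 27/32

Answer: D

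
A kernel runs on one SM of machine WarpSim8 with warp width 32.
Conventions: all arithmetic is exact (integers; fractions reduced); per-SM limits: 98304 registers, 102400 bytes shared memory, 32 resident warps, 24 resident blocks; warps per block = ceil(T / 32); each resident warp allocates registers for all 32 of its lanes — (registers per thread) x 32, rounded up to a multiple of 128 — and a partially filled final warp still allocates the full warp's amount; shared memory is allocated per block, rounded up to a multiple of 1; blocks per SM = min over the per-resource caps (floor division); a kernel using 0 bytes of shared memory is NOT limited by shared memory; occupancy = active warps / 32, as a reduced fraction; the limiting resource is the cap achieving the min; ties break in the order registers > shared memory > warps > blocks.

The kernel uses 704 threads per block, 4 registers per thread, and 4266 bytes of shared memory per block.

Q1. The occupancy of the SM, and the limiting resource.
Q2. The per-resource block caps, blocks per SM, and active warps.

Answer: occupancy 11/16, limited by warps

registers: 34 blocks
shared memory: 24 blocks
warps: 1 block
blocks: 24 blocks

Answer: 1 block, 22 active warps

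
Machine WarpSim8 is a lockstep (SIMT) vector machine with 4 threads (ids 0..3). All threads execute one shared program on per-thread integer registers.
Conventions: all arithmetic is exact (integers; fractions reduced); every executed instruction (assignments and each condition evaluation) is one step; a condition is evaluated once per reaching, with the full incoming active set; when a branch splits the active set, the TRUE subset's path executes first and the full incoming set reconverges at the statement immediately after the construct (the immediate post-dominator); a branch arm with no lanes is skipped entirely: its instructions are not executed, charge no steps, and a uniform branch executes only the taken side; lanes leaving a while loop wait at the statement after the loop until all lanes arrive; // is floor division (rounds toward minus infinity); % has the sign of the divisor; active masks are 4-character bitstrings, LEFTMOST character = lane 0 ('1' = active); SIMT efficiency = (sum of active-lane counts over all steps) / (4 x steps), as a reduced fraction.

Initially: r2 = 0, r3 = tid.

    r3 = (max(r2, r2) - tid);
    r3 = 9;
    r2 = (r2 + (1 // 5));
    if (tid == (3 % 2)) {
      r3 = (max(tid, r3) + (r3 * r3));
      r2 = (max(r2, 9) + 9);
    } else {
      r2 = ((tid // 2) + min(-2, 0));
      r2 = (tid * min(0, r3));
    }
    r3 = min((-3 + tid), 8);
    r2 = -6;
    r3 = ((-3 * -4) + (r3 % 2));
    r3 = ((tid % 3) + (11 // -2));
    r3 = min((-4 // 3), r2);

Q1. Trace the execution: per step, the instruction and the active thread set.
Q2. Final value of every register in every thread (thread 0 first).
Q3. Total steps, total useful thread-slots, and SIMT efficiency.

step 0: r3 <- (max(r2, r2) - tid)    1111
step 1: r3 <- 9                      1111
step 2: r2 <- (r2 + (1 // 5))        1111
step 3: eval (tid == (3 % 2))        1111
step 4: r3 <- (max(tid, r3) + (r3 * r3)) 0100
step 5: r2 <- (max(r2, 9) + 9)       0100
step 6: r2 <- ((tid // 2) + min(-2, 0)) 1011
step 7: r2 <- (tid * min(0, r3))     1011
step 8: r3 <- min((-3 + tid), 8)     1111
step 9: r2 <- -6                     1111
step 10: r3 <- ((-3 * -4) + (r3 % 2)) 1111
step 11: r3 <- ((tid % 3) + (11 // -2)) 1111
step 12: r3 <- min((-4 // 3), r2)     1111

Answer: 13 steps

r2: -6,-6,-6,-6
r3: -6,-6,-6,-6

steps = 13; useful = 44; efficiency = 44/52 = 11/13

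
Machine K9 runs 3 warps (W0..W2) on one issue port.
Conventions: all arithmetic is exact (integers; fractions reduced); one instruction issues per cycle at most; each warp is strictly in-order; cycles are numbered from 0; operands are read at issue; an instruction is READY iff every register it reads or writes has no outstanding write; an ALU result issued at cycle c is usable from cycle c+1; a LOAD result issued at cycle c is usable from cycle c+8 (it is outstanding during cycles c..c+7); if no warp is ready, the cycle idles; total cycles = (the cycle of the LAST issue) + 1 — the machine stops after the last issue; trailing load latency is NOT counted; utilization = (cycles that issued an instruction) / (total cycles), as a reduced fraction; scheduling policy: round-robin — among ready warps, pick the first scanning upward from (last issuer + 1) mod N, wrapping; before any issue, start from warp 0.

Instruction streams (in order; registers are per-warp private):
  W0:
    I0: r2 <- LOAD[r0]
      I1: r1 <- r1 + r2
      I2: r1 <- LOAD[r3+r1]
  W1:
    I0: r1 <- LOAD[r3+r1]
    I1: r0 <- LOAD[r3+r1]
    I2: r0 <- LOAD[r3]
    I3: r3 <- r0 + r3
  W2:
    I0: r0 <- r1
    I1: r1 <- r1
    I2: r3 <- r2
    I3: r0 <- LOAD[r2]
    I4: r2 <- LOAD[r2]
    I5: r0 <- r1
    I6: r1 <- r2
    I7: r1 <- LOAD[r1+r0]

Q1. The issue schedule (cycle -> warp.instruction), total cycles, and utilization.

cycle 0: W0.I0
cycle 1: W1.I0
cycle 2: W2.I0
cycle 3: W2.I1
cycle 4: W2.I2
cycle 5: W2.I3
cycle 6: W2.I4
cycle 7: idle
cycle 8: W0.I1
cycle 9: W1.I1
cycle 10: W0.I2
cycle 11: idle
cycle 12: idle
cycle 13: W2.I5
cycle 14: W2.I6
cycle 15: W2.I7
cycle 16: idle
cycle 17: W1.I2
cycle 18: idle
cycle 19: idle
cycle 20: idle
cycle 21: idle
cycle 22: idle
cycle 23: idle
cycle 24: idle
cycle 25: W1.I3

Answer: 26 cycles, utilization 15/26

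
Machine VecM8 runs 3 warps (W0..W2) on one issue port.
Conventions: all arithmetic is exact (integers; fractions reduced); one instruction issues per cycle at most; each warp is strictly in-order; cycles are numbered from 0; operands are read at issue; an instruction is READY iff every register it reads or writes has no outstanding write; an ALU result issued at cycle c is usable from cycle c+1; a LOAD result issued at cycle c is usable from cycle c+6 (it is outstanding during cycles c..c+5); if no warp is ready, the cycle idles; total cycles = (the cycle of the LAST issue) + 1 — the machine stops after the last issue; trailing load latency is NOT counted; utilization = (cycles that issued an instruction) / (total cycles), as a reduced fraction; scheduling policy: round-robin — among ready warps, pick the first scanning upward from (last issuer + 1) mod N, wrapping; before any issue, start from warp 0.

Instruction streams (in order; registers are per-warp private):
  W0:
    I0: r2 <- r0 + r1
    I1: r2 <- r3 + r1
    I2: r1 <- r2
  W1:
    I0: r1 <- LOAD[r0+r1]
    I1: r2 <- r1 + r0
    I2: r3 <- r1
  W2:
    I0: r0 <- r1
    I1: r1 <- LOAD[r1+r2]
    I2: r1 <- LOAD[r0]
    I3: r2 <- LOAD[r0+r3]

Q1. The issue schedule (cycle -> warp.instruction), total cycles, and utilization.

cycle 0: W0.I0
cycle 1: W1.I0
cycle 2: W2.I0
cycle 3: W0.I1
cycle 4: W2.I1
cycle 5: W0.I2
cycle 6: idle
cycle 7: W1.I1
cycle 8: W1.I2
cycle 9: idle
cycle 10: W2.I2
cycle 11: W2.I3

Answer: 12 cycles, utilization 5/6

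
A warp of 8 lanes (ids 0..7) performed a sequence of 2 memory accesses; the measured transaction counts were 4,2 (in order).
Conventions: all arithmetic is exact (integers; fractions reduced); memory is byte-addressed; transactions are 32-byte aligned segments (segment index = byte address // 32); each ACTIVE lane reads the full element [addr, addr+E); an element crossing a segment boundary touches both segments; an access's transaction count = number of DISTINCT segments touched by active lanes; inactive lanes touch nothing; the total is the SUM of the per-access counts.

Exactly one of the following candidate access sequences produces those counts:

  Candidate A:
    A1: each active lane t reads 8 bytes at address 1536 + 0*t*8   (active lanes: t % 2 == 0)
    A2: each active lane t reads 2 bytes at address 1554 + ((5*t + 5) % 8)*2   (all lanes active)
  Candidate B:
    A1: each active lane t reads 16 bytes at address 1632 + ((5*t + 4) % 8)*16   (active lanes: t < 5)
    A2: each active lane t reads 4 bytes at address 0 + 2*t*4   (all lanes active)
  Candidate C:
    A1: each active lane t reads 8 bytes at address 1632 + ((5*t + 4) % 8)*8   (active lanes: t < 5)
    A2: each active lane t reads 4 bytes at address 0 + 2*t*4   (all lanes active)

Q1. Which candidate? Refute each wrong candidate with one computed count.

A: A1 gives 1 transaction, not 4
C: A1 gives 2 transactions, not 4
B: all counts match (4,2)

Answer: B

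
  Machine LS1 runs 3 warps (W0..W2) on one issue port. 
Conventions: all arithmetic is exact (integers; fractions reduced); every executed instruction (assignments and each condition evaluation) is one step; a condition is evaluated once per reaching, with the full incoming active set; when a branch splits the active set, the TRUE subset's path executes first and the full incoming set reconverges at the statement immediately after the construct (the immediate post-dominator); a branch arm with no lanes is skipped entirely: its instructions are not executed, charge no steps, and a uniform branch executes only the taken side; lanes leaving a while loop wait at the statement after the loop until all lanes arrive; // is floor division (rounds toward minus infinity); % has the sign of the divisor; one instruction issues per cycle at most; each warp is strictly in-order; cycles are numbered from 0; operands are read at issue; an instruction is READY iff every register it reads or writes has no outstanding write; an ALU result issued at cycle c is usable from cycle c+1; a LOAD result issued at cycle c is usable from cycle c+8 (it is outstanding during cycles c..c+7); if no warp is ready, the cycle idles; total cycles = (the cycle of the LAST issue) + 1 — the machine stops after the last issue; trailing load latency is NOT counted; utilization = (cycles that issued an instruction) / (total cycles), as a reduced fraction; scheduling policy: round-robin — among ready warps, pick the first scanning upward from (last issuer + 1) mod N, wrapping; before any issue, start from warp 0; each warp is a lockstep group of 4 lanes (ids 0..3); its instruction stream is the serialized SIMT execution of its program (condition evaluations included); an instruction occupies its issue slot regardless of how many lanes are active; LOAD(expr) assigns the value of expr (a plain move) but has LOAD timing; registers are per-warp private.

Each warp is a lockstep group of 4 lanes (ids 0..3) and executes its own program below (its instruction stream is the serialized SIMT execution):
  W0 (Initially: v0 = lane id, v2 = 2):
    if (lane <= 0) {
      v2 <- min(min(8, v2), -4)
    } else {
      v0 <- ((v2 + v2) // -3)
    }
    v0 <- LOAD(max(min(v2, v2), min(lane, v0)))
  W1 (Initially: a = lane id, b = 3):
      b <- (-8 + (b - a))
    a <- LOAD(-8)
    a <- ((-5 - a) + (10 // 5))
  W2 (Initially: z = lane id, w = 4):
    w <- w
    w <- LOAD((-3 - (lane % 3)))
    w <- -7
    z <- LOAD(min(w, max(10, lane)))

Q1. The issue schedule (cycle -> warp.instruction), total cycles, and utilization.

cycle 0: W0.I0
cycle 1: W1.I0
cycle 2: W2.I0
cycle 3: W0.I1
cycle 4: W1.I1
cycle 5: W2.I1
cycle 6: W0.I2
cycle 7: W0.I3
cycle 8: idle
cycle 9: idle
cycle 10: idle
cycle 11: idle
cycle 12: W1.I2
cycle 13: W2.I2
cycle 14: W2.I3

Answer: 15 cycles, utilization 11/15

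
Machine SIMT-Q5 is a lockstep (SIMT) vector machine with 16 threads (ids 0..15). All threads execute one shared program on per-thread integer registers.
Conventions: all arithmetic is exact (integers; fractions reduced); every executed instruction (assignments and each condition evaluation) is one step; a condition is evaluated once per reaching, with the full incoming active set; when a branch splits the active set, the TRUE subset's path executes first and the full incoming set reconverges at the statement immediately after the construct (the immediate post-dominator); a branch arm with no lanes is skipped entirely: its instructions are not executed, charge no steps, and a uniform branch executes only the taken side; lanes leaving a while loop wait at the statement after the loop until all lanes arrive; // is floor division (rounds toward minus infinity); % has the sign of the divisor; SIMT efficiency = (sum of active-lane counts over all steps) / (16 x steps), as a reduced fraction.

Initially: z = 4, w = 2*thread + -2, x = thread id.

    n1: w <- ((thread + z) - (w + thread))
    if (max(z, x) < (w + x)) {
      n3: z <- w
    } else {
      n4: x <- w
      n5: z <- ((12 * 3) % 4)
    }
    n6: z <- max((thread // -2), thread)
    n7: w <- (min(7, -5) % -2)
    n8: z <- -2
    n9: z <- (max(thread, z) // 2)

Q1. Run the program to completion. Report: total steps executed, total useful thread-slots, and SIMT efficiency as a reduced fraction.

Answer: 9 steps, 126 useful, 7/8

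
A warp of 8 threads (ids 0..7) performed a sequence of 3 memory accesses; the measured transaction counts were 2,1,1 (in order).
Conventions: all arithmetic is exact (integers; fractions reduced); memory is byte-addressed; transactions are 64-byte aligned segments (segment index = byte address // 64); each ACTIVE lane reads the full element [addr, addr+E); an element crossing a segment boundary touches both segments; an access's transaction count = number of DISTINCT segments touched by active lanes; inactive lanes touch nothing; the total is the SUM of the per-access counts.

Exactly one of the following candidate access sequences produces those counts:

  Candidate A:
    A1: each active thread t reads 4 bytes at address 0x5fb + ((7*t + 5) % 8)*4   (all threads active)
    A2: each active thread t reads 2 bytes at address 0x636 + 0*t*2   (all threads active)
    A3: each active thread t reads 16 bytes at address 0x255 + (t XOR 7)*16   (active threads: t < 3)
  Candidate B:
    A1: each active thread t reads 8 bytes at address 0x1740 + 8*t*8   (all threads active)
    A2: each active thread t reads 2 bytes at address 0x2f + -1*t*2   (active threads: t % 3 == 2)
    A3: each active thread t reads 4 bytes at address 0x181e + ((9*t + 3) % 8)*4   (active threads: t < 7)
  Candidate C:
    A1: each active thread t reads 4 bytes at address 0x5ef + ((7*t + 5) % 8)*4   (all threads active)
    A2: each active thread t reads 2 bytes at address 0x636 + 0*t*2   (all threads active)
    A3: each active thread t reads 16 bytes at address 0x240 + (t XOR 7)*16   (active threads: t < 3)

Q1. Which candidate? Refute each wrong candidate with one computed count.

A: A3 gives 2 transactions, not 1
B: A1 gives 8 transactions, not 2
C: all counts match (2,1,1)

Answer: C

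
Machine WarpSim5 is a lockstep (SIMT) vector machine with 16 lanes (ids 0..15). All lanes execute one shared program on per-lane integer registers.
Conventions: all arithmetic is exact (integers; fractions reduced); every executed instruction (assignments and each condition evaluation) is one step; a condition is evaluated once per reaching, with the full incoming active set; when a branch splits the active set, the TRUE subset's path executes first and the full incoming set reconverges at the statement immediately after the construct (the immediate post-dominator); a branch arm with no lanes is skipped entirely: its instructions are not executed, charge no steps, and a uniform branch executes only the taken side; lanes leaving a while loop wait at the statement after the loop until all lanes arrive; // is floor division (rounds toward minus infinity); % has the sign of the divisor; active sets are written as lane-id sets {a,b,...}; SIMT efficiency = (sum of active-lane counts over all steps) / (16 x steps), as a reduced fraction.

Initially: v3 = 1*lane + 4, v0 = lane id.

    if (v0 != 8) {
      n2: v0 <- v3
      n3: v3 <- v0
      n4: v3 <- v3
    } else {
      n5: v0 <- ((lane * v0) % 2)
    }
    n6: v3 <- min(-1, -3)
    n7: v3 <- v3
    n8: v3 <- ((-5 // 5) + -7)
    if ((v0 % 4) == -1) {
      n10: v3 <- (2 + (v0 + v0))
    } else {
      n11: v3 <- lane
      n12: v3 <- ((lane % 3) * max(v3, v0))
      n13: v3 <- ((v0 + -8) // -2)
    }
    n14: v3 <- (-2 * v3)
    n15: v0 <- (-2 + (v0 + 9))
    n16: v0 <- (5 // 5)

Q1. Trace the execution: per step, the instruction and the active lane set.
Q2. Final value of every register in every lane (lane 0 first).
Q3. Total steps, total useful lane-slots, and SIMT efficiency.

step 0: eval (v0 != 8)               {0,1,2,3,4,5,6,7,8,9,10,11,12,13,14,15}
step 1: v0 <- v3                     {0,1,2,3,4,5,6,7,9,10,11,12,13,14,15}
step 2: v3 <- v0                     {0,1,2,3,4,5,6,7,9,10,11,12,13,14,15}
step 3: v3 <- v3                     {0,1,2,3,4,5,6,7,9,10,11,12,13,14,15}
step 4: v0 <- ((lane * v0) % 2)      {8}
step 5: v3 <- min(-1, -3)            {0,1,2,3,4,5,6,7,8,9,10,11,12,13,14,15}
step 6: v3 <- v3                     {0,1,2,3,4,5,6,7,8,9,10,11,12,13,14,15}
step 7: v3 <- ((-5 // 5) + -7)       {0,1,2,3,4,5,6,7,8,9,10,11,12,13,14,15}
step 8: eval ((v0 % 4) == -1)        {0,1,2,3,4,5,6,7,8,9,10,11,12,13,14,15}
step 9: v3 <- lane                   {0,1,2,3,4,5,6,7,8,9,10,11,12,13,14,15}
step 10: v3 <- ((lane % 3) * max(v3, v0)) {0,1,2,3,4,5,6,7,8,9,10,11,12,13,14,15}
step 11: v3 <- ((v0 + -8) // -2)      {0,1,2,3,4,5,6,7,8,9,10,11,12,13,14,15}
step 12: v3 <- (-2 * v3)              {0,1,2,3,4,5,6,7,8,9,10,11,12,13,14,15}
step 13: v0 <- (-2 + (v0 + 9))        {0,1,2,3,4,5,6,7,8,9,10,11,12,13,14,15}
step 14: v0 <- (5 // 5)               {0,1,2,3,4,5,6,7,8,9,10,11,12,13,14,15}

Answer: 15 steps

v3: -4,-2,-2,0,0,2,2,4,-8,6,6,8,8,10,10,12
v0: 1,1,1,1,1,1,1,1,1,1,1,1,1,1,1,1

steps = 15; useful = 222; efficiency = 222/240 = 37/40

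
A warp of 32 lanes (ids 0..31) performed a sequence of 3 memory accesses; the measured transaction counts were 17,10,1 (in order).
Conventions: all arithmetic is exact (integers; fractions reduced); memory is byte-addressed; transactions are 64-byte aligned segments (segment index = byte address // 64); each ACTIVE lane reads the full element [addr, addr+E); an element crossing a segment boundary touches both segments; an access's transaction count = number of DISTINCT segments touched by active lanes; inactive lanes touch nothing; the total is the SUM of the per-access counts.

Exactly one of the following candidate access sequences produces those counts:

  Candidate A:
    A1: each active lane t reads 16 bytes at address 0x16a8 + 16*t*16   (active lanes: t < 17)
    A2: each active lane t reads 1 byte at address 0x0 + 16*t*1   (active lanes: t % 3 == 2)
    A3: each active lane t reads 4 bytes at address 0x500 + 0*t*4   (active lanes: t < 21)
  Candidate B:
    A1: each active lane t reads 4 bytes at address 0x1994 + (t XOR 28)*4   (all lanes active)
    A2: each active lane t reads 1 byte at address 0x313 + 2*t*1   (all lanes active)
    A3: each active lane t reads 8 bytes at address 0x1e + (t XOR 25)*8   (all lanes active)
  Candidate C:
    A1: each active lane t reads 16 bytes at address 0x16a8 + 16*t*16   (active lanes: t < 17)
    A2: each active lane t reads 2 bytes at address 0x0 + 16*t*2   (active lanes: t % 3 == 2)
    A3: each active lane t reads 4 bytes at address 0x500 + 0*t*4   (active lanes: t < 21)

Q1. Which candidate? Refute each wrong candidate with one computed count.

A: A2 gives 8 transactions, not 10
B: A1 gives 3 transactions, not 17
C: all counts match (17,10,1)

Answer: C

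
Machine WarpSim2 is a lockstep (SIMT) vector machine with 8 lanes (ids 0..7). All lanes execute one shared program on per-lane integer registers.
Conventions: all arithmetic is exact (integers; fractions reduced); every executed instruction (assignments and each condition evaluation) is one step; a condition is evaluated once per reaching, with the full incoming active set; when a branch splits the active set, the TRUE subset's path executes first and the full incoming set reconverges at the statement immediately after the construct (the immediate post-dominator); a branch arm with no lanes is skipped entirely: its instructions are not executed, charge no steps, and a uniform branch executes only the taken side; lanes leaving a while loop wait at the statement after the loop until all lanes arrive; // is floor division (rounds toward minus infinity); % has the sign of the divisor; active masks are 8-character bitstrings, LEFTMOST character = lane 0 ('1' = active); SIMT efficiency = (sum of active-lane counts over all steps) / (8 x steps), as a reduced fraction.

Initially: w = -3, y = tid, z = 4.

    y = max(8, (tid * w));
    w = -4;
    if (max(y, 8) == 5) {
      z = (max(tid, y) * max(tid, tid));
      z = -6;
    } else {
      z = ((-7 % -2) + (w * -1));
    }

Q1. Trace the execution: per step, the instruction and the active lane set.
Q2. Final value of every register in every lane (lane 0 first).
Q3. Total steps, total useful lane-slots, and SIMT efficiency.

step 0: y <- max(8, (tid * w))       11111111
step 1: w <- -4                      11111111
step 2: eval (max(y, 8) == 5)        11111111
step 3: z <- ((-7 % -2) + (w * -1))  11111111

Answer: 4 steps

w: -4,-4,-4,-4,-4,-4,-4,-4
y: 8,8,8,8,8,8,8,8
z: 3,3,3,3,3,3,3,3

steps = 4; useful = 32; efficiency = 32/32 = 1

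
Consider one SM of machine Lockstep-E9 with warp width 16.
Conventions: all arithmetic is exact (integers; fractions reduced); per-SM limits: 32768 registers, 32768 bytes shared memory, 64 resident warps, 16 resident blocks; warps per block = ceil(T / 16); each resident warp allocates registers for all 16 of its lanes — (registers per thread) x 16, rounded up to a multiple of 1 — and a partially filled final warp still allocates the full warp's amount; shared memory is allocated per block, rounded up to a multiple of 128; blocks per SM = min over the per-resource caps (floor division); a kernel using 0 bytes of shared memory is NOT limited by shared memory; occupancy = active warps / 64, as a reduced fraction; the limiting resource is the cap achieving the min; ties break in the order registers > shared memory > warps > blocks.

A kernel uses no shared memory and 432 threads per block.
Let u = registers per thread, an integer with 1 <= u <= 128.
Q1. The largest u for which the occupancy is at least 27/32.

Answer: u = 37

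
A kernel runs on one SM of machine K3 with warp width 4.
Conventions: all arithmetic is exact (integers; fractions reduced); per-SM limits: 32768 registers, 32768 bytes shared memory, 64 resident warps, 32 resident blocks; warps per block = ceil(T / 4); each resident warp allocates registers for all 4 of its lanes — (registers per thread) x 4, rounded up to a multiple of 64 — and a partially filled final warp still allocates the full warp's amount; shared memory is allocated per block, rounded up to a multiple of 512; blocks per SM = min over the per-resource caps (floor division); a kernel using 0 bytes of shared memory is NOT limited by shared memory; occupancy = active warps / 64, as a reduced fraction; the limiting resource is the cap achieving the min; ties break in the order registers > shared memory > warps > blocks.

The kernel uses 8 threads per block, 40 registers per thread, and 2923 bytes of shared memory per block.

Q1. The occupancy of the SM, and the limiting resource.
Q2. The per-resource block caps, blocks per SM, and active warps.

Answer: occupancy 5/16, limited by shared memory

registers: 85 blocks
shared memory: 10 blocks
warps: 32 blocks
blocks: 32 blocks

Answer: 10 blocks, 20 active warps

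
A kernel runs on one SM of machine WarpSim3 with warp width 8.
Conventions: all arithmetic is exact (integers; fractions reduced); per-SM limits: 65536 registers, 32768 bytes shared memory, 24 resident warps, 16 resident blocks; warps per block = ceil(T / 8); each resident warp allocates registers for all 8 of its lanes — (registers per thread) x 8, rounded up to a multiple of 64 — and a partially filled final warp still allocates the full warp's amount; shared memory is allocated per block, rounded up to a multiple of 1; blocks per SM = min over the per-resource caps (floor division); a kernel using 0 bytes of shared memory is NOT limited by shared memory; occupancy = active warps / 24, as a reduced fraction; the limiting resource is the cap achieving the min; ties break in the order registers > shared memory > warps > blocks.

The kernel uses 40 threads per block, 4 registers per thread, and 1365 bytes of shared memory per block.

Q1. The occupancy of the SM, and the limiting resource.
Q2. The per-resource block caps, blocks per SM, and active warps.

Answer: occupancy 5/6, limited by warps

registers: 204 blocks
shared memory: 24 blocks
warps: 4 blocks
blocks: 16 blocks

Answer: 4 blocks, 20 active warps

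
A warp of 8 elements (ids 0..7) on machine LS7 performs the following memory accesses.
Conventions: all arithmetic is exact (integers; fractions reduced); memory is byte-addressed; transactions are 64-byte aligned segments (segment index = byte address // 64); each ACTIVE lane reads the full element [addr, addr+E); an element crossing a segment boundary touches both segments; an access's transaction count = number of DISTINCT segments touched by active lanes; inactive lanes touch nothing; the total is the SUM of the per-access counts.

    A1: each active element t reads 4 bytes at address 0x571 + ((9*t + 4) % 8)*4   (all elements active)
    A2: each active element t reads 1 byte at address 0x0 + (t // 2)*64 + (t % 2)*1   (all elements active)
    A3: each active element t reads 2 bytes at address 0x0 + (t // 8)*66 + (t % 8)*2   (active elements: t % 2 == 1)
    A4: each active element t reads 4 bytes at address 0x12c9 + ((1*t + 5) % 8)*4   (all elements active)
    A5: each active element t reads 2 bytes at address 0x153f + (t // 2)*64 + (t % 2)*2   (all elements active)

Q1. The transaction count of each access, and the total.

A1: 2 transactions
A2: 4 transactions
A3: 1 transaction
A4: 1 transaction
A5: 5 transactions

Answer: 2,4,1,1,5; total 13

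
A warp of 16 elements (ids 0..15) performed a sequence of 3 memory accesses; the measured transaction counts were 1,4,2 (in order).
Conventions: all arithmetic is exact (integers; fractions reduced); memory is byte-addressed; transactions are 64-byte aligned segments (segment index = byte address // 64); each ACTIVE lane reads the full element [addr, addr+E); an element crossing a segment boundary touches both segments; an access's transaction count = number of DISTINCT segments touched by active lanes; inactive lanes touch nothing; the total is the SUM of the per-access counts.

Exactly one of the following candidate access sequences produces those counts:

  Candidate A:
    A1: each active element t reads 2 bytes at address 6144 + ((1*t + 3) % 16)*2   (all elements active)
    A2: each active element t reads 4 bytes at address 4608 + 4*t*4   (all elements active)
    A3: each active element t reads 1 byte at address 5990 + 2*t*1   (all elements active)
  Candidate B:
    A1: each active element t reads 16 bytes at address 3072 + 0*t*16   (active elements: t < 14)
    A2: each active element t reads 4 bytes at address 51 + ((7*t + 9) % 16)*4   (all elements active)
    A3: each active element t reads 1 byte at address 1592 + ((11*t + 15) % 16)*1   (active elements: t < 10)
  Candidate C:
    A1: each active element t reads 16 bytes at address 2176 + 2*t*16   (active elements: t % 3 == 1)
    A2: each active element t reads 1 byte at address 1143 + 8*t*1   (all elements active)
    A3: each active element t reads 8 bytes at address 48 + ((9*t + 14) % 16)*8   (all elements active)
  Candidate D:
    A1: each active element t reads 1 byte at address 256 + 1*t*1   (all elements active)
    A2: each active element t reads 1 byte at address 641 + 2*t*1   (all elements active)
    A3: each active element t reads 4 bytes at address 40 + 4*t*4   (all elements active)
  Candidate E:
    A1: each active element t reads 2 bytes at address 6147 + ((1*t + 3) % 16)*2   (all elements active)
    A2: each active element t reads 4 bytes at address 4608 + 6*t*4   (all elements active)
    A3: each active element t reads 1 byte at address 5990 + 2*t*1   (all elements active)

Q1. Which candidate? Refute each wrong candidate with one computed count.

B: A2 gives 2 transactions, not 4
C: A1 gives 5 transactions, not 1
D: A2 gives 1 transaction, not 4
E: A2 gives 6 transactions, not 4
A: all counts match (1,4,2)

Answer: A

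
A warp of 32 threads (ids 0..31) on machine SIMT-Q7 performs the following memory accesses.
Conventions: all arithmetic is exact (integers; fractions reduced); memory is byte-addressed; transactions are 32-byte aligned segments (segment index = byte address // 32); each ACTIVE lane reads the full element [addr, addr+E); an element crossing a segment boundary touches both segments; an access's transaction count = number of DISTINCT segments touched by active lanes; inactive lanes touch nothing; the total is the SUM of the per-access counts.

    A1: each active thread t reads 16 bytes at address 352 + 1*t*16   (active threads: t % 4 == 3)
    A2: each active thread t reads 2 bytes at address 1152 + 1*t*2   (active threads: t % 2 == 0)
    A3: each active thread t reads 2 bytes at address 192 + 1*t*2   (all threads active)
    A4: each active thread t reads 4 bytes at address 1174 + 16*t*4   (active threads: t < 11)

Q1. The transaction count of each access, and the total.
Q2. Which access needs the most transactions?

A1: 8 transactions
A2: 2 transactions
A3: 2 transactions
A4: 11 transactions

Answer: 8,2,2,11; total 23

Answer: A4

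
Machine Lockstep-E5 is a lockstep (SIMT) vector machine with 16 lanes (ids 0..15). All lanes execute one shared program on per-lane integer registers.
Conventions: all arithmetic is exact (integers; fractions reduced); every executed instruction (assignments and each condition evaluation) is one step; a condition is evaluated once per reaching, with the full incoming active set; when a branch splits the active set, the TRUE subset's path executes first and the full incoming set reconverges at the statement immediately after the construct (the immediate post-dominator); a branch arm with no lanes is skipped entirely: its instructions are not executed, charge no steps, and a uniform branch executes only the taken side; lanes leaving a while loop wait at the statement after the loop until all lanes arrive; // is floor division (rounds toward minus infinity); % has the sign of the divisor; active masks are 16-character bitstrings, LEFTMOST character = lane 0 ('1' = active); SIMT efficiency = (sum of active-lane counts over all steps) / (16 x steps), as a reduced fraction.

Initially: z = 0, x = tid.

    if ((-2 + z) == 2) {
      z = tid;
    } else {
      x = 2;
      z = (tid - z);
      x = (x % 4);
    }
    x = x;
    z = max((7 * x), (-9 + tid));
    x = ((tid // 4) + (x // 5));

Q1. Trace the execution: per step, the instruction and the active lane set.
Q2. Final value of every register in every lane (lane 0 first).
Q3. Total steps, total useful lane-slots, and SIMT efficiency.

step 0: eval ((-2 + z) == 2)         1111111111111111
step 1: x <- 2                       1111111111111111
step 2: z <- (tid - z)               1111111111111111
step 3: x <- (x % 4)                 1111111111111111
step 4: x <- x                       1111111111111111
step 5: z <- max((7 * x), (-9 + tid)) 1111111111111111
step 6: x <- ((tid // 4) + (x // 5)) 1111111111111111

Answer: 7 steps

z: 14,14,14,14,14,14,14,14,14,14,14,14,14,14,14,14
x: 0,0,0,0,1,1,1,1,2,2,2,2,3,3,3,3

steps = 7; useful = 112; efficiency = 112/112 = 1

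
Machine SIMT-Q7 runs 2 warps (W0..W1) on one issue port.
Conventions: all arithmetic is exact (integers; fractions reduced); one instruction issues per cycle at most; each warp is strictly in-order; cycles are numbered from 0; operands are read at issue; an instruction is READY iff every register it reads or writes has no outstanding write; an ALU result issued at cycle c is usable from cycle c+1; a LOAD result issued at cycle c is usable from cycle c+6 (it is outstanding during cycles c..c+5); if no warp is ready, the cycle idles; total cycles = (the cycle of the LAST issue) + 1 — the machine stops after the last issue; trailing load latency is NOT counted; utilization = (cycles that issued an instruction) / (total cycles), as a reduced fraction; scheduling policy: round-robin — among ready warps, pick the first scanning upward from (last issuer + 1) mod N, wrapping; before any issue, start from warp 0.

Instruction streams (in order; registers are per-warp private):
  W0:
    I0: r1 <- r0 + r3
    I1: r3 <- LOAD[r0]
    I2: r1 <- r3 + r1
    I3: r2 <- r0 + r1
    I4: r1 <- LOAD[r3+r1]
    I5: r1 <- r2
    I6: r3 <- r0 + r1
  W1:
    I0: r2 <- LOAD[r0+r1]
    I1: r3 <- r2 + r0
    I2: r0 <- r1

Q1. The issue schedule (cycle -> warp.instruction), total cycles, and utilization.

cycle 0: W0.I0
cycle 1: W1.I0
cycle 2: W0.I1
cycle 3: idle
cycle 4: idle
cycle 5: idle
cycle 6: idle
cycle 7: W1.I1
cycle 8: W0.I2
cycle 9: W1.I2
cycle 10: W0.I3
cycle 11: W0.I4
cycle 12: idle
cycle 13: idle
cycle 14: idle
cycle 15: idle
cycle 16: idle
cycle 17: W0.I5
cycle 18: W0.I6

Answer: 19 cycles, utilization 10/19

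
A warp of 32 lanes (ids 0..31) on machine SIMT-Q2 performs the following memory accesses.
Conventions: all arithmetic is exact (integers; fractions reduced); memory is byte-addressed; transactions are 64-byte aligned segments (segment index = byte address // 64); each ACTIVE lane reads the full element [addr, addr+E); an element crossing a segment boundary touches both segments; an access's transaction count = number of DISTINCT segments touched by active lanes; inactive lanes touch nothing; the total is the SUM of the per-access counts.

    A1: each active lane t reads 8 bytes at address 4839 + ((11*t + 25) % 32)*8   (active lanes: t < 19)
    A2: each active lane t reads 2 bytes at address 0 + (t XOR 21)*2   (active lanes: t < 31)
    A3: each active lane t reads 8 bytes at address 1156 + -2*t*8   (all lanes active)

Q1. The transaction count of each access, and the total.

A1: 4 transactions
A2: 1 transaction
A3: 9 transactions

Answer: 4,1,9; total 14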